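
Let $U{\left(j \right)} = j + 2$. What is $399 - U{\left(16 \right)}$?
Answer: $381$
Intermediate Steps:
$U{\left(j \right)} = 2 + j$
$399 - U{\left(16 \right)} = 399 - \left(2 + 16\right) = 399 - 18 = 381$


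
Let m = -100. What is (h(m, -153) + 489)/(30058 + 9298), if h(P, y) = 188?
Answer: 677/39356 ≈ 0.017202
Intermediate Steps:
(h(m, -153) + 489)/(30058 + 9298) = (188 + 489)/(30058 + 9298) = 677/39356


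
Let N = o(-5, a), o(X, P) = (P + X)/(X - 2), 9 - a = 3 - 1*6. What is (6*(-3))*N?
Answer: 18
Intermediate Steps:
a = 12 (a = 9 - (3 - 1*6) = 9 - (3 - 6) = 9 - 1*(-3) = 9 + 3 = 12)
o(X, P) = (P + X)/(-2 + X)
N = -1 (N = (12 - 5)/(-2 - 5) = 7/(-7) = -1/7*7 = -1)
(6*(-3))*N = (6*(-3))*(-1) = -18*(-1) = 18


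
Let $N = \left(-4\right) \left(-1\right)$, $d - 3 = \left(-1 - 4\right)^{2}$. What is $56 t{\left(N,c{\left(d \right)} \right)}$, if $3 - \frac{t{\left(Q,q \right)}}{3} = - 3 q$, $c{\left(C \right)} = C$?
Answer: $14616$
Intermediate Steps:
$d = 28$ ($d = 3 + \left(-1 - 4\right)^{2} = 3 + \left(-5\right)^{2} = 3 + 25 = 28$)
$N = 4$
$t{\left(Q,q \right)} = 9 + 9 q$ ($t{\left(Q,q \right)} = 9 - 3 \left(- 3 q\right) = 9 + 9 q$)
$56 t{\left(N,c{\left(d \right)} \right)} = 56 \left(9 + 9 \cdot 28\right) = 56 \left(9 + 252\right) = 56 \cdot 261 = 14616$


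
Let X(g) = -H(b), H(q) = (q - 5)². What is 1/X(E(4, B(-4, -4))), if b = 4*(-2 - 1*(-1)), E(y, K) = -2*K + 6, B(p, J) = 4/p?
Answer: -1/81 ≈ -0.012346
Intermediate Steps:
E(y, K) = 6 - 2*K
b = -4 (b = 4*(-2 + 1) = 4*(-1) = -4)
H(q) = (-5 + q)²
X(g) = -81 (X(g) = -(-5 - 4)² = -1*(-9)² = -1*81 = -81)
1/X(E(4, B(-4, -4))) = 1/(-81) = -1/81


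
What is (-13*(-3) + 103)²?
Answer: 20164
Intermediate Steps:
(-13*(-3) + 103)² = (39 + 103)² = 142² = 20164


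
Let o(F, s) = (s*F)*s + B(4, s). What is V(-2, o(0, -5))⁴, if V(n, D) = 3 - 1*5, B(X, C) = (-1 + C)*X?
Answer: 16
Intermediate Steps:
B(X, C) = X*(-1 + C)
o(F, s) = -4 + 4*s + F*s² (o(F, s) = (s*F)*s + 4*(-1 + s) = (F*s)*s + (-4 + 4*s) = F*s² + (-4 + 4*s) = -4 + 4*s + F*s²)
V(n, D) = -2 (V(n, D) = 3 - 5 = -2)
V(-2, o(0, -5))⁴ = (-2)⁴ = 16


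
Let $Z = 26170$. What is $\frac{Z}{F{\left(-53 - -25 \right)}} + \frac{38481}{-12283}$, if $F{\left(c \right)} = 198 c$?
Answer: $- \frac{267392387}{34048476} \approx -7.8533$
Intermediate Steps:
$\frac{Z}{F{\left(-53 - -25 \right)}} + \frac{38481}{-12283} = \frac{26170}{198 \left(-53 - -25\right)} + \frac{38481}{-12283} = \frac{26170}{198 \left(-53 + 25\right)} + 38481 \left(- \frac{1}{12283}\right) = \frac{26170}{198 \left(-28\right)} - \frac{38481}{12283} = \frac{26170}{-5544} - \frac{38481}{12283} = 26170 \left(- \frac{1}{5544}\right) - \frac{38481}{12283} = - \frac{13085}{2772} - \frac{38481}{12283} = - \frac{267392387}{34048476}$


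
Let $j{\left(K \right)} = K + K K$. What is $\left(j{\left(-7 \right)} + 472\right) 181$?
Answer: $93034$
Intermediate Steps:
$j{\left(K \right)} = K + K^{2}$
$\left(j{\left(-7 \right)} + 472\right) 181 = \left(- 7 \left(1 - 7\right) + 472\right) 181 = \left(\left(-7\right) \left(-6\right) + 472\right) 181 = \left(42 + 472\right) 181 = 514 \cdot 181 = 93034$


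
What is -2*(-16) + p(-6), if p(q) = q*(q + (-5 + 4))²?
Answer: -262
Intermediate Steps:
p(q) = q*(-1 + q)² (p(q) = q*(q - 1)² = q*(-1 + q)²)
-2*(-16) + p(-6) = -2*(-16) - 6*(-1 - 6)² = 32 - 6*(-7)² = 32 - 6*49 = 32 - 294 = -262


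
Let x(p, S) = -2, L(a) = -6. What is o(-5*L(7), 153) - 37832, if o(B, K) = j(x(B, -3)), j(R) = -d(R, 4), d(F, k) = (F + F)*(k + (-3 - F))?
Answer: -37820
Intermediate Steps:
d(F, k) = 2*F*(-3 + k - F) (d(F, k) = (2*F)*(-3 + k - F) = 2*F*(-3 + k - F))
j(R) = -2*R*(1 - R) (j(R) = -2*R*(-3 + 4 - R) = -2*R*(1 - R))
o(B, K) = 12 (o(B, K) = 2*(-2)*(-1 - 2) = 2*(-2)*(-3) = 12)
o(-5*L(7), 153) - 37832 = 12 - 37832 = -37820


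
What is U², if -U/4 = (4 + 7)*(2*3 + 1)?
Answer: 94864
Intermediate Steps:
U = -308 (U = -4*(4 + 7)*(2*3 + 1) = -44*(6 + 1) = -44*7 = -4*77 = -308)
U² = (-308)² = 94864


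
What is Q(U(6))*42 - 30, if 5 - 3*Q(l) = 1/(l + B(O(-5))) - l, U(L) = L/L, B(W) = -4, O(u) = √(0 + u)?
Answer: 176/3 ≈ 58.667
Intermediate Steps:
O(u) = √u
U(L) = 1
Q(l) = 5/3 - 1/(3*(-4 + l)) + l/3 (Q(l) = 5/3 - (1/(l - 4) - l)/3 = 5/3 - (1/(-4 + l) - l)/3 = 5/3 + (-1/(3*(-4 + l)) + l/3) = 5/3 - 1/(3*(-4 + l)) + l/3)
Q(U(6))*42 - 30 = ((-21 + 1 + 1²)/(3*(-4 + 1)))*42 - 30 = ((⅓)*(-21 + 1 + 1)/(-3))*42 - 30 = ((⅓)*(-⅓)*(-19))*42 - 30 = (19/9)*42 - 30 = 266/3 - 30 = 176/3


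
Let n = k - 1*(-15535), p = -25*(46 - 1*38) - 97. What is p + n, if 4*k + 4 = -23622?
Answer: 18663/2 ≈ 9331.5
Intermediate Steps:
k = -11813/2 (k = -1 + (1/4)*(-23622) = -1 - 11811/2 = -11813/2 ≈ -5906.5)
p = -297 (p = -25*(46 - 38) - 97 = -25*8 - 97 = -200 - 97 = -297)
n = 19257/2 (n = -11813/2 - 1*(-15535) = -11813/2 + 15535 = 19257/2 ≈ 9628.5)
p + n = -297 + 19257/2 = 18663/2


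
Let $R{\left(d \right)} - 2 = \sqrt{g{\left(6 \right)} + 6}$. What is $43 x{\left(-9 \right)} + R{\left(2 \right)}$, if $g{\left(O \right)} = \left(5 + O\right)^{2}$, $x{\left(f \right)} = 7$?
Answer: $303 + \sqrt{127} \approx 314.27$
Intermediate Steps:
$R{\left(d \right)} = 2 + \sqrt{127}$ ($R{\left(d \right)} = 2 + \sqrt{\left(5 + 6\right)^{2} + 6} = 2 + \sqrt{11^{2} + 6} = 2 + \sqrt{121 + 6} = 2 + \sqrt{127}$)
$43 x{\left(-9 \right)} + R{\left(2 \right)} = 43 \cdot 7 + \left(2 + \sqrt{127}\right) = 301 + \left(2 + \sqrt{127}\right) = 303 + \sqrt{127}$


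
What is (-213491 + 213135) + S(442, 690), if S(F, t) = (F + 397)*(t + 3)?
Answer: 581071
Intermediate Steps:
S(F, t) = (3 + t)*(397 + F) (S(F, t) = (397 + F)*(3 + t) = (3 + t)*(397 + F))
(-213491 + 213135) + S(442, 690) = (-213491 + 213135) + (1191 + 3*442 + 397*690 + 442*690) = -356 + (1191 + 1326 + 273930 + 304980) = -356 + 581427 = 581071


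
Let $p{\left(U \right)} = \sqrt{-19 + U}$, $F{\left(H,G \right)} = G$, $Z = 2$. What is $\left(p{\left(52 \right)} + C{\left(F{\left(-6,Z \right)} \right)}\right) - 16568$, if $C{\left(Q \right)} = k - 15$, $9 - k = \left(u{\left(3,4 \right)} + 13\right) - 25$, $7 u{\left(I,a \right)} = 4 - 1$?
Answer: $- \frac{115937}{7} + \sqrt{33} \approx -16557.0$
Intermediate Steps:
$u{\left(I,a \right)} = \frac{3}{7}$ ($u{\left(I,a \right)} = \frac{4 - 1}{7} = \frac{1}{7} \cdot 3 = \frac{3}{7}$)
$k = \frac{144}{7}$ ($k = 9 - \left(\left(\frac{3}{7} + 13\right) - 25\right) = 9 - \left(\frac{94}{7} - 25\right) = 9 - - \frac{81}{7} = 9 + \frac{81}{7} = \frac{144}{7} \approx 20.571$)
$C{\left(Q \right)} = \frac{39}{7}$ ($C{\left(Q \right)} = \frac{144}{7} - 15 = \frac{39}{7}$)
$\left(p{\left(52 \right)} + C{\left(F{\left(-6,Z \right)} \right)}\right) - 16568 = \left(\sqrt{-19 + 52} + \frac{39}{7}\right) - 16568 = \left(\sqrt{33} + \frac{39}{7}\right) - 16568 = \left(\frac{39}{7} + \sqrt{33}\right) - 16568 = - \frac{115937}{7} + \sqrt{33}$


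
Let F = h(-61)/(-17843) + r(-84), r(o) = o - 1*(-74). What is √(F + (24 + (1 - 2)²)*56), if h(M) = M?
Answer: 3*√49171007837/17843 ≈ 37.283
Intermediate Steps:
r(o) = 74 + o (r(o) = o + 74 = 74 + o)
F = -178369/17843 (F = -61/(-17843) + (74 - 84) = -61*(-1/17843) - 10 = 61/17843 - 10 = -178369/17843 ≈ -9.9966)
√(F + (24 + (1 - 2)²)*56) = √(-178369/17843 + (24 + (1 - 2)²)*56) = √(-178369/17843 + (24 + (-1)²)*56) = √(-178369/17843 + (24 + 1)*56) = √(-178369/17843 + 25*56) = √(-178369/17843 + 1400) = √(24801831/17843) = 3*√49171007837/17843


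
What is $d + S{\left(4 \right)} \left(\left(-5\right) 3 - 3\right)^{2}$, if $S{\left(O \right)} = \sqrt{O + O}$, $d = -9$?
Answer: $-9 + 648 \sqrt{2} \approx 907.41$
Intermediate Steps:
$S{\left(O \right)} = \sqrt{2} \sqrt{O}$ ($S{\left(O \right)} = \sqrt{2 O} = \sqrt{2} \sqrt{O}$)
$d + S{\left(4 \right)} \left(\left(-5\right) 3 - 3\right)^{2} = -9 + \sqrt{2} \sqrt{4} \left(\left(-5\right) 3 - 3\right)^{2} = -9 + \sqrt{2} \cdot 2 \left(-15 - 3\right)^{2} = -9 + 2 \sqrt{2} \left(-18\right)^{2} = -9 + 2 \sqrt{2} \cdot 324 = -9 + 648 \sqrt{2}$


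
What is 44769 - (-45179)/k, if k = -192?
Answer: 8550469/192 ≈ 44534.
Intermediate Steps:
44769 - (-45179)/k = 44769 - (-45179)/(-192) = 44769 - (-45179)*(-1)/192 = 44769 - 1*45179/192 = 44769 - 45179/192 = 8550469/192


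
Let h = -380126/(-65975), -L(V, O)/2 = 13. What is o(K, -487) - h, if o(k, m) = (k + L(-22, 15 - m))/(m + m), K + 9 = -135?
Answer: -179513487/32129825 ≈ -5.5871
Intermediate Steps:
L(V, O) = -26 (L(V, O) = -2*13 = -26)
K = -144 (K = -9 - 135 = -144)
o(k, m) = (-26 + k)/(2*m) (o(k, m) = (k - 26)/(m + m) = (-26 + k)/((2*m)) = (-26 + k)*(1/(2*m)) = (-26 + k)/(2*m))
h = 380126/65975 (h = -380126*(-1/65975) = 380126/65975 ≈ 5.7617)
o(K, -487) - h = (½)*(-26 - 144)/(-487) - 1*380126/65975 = (½)*(-1/487)*(-170) - 380126/65975 = 85/487 - 380126/65975 = -179513487/32129825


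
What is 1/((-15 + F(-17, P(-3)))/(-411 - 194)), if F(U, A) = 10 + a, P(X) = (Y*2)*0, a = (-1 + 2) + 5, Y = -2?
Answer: -605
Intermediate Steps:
a = 6 (a = 1 + 5 = 6)
P(X) = 0 (P(X) = -2*2*0 = -4*0 = 0)
F(U, A) = 16 (F(U, A) = 10 + 6 = 16)
1/((-15 + F(-17, P(-3)))/(-411 - 194)) = 1/((-15 + 16)/(-411 - 194)) = 1/(1/(-605)) = 1/(1*(-1/605)) = 1/(-1/605) = -605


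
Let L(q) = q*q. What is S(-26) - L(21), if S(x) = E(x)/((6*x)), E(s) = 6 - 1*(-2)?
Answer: -17201/39 ≈ -441.05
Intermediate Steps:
L(q) = q²
E(s) = 8 (E(s) = 6 + 2 = 8)
S(x) = 4/(3*x) (S(x) = 8/((6*x)) = 8*(1/(6*x)) = 4/(3*x))
S(-26) - L(21) = (4/3)/(-26) - 1*21² = (4/3)*(-1/26) - 1*441 = -2/39 - 441 = -17201/39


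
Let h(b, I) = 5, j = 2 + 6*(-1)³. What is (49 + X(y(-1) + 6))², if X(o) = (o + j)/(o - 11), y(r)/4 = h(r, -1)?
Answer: 573049/225 ≈ 2546.9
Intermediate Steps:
j = -4 (j = 2 + 6*(-1) = 2 - 6 = -4)
y(r) = 20 (y(r) = 4*5 = 20)
X(o) = (-4 + o)/(-11 + o) (X(o) = (o - 4)/(o - 11) = (-4 + o)/(-11 + o))
(49 + X(y(-1) + 6))² = (49 + (-4 + (20 + 6))/(-11 + (20 + 6)))² = (49 + (-4 + 26)/(-11 + 26))² = (49 + 22/15)² = (757/15)² = 573049/225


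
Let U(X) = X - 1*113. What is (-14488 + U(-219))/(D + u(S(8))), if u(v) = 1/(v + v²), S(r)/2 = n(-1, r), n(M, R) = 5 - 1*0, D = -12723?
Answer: 1630200/1399529 ≈ 1.1648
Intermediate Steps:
U(X) = -113 + X (U(X) = X - 113 = -113 + X)
n(M, R) = 5 (n(M, R) = 5 + 0 = 5)
S(r) = 10 (S(r) = 2*5 = 10)
(-14488 + U(-219))/(D + u(S(8))) = (-14488 + (-113 - 219))/(-12723 + 1/(10*(1 + 10))) = (-14488 - 332)/(-12723 + (⅒)/11) = -14820/(-12723 + (⅒)*(1/11)) = -14820/(-12723 + 1/110) = -14820/(-1399529/110) = -14820*(-110/1399529) = 1630200/1399529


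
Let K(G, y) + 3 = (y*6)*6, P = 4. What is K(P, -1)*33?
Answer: -1287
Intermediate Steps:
K(G, y) = -3 + 36*y (K(G, y) = -3 + (y*6)*6 = -3 + (6*y)*6 = -3 + 36*y)
K(P, -1)*33 = (-3 + 36*(-1))*33 = (-3 - 36)*33 = -39*33 = -1287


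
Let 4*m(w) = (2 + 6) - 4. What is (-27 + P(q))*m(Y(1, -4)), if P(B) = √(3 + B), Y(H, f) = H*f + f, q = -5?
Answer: -27 + I*√2 ≈ -27.0 + 1.4142*I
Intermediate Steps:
Y(H, f) = f + H*f
m(w) = 1 (m(w) = ((2 + 6) - 4)/4 = (8 - 4)/4 = (¼)*4 = 1)
(-27 + P(q))*m(Y(1, -4)) = (-27 + √(3 - 5))*1 = (-27 + √(-2))*1 = (-27 + I*√2)*1 = -27 + I*√2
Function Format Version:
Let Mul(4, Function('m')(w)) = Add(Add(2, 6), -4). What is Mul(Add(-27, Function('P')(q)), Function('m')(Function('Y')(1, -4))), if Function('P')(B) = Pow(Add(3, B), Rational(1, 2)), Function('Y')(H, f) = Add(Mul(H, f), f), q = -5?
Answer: Add(-27, Mul(I, Pow(2, Rational(1, 2)))) ≈ Add(-27.000, Mul(1.4142, I))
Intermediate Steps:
Function('Y')(H, f) = Add(f, Mul(H, f))
Function('m')(w) = 1 (Function('m')(w) = Mul(Rational(1, 4), Add(Add(2, 6), -4)) = Mul(Rational(1, 4), Add(8, -4)) = Mul(Rational(1, 4), 4) = 1)
Mul(Add(-27, Function('P')(q)), Function('m')(Function('Y')(1, -4))) = Mul(Add(-27, Pow(Add(3, -5), Rational(1, 2))), 1) = Mul(Add(-27, Pow(-2, Rational(1, 2))), 1) = Mul(Add(-27, Mul(I, Pow(2, Rational(1, 2)))), 1) = Add(-27, Mul(I, Pow(2, Rational(1, 2))))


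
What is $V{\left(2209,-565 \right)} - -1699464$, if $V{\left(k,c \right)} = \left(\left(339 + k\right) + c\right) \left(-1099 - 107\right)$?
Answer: $-692034$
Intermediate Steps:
$V{\left(k,c \right)} = -408834 - 1206 c - 1206 k$ ($V{\left(k,c \right)} = \left(339 + c + k\right) \left(-1206\right) = -408834 - 1206 c - 1206 k$)
$V{\left(2209,-565 \right)} - -1699464 = \left(-408834 - -681390 - 2664054\right) - -1699464 = \left(-408834 + 681390 - 2664054\right) + 1699464 = -2391498 + 1699464 = -692034$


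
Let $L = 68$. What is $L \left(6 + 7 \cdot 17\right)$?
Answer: $8500$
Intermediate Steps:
$L \left(6 + 7 \cdot 17\right) = 68 \left(6 + 7 \cdot 17\right) = 68 \left(6 + 119\right) = 68 \cdot 125 = 8500$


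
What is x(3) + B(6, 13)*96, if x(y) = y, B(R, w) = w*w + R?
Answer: 16803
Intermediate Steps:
B(R, w) = R + w² (B(R, w) = w² + R = R + w²)
x(3) + B(6, 13)*96 = 3 + (6 + 13²)*96 = 3 + (6 + 169)*96 = 3 + 175*96 = 3 + 16800 = 16803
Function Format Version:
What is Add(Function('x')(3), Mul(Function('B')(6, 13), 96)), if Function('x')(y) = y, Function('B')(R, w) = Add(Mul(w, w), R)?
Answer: 16803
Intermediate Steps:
Function('B')(R, w) = Add(R, Pow(w, 2)) (Function('B')(R, w) = Add(Pow(w, 2), R) = Add(R, Pow(w, 2)))
Add(Function('x')(3), Mul(Function('B')(6, 13), 96)) = Add(3, Mul(Add(6, Pow(13, 2)), 96)) = Add(3, Mul(Add(6, 169), 96)) = Add(3, Mul(175, 96)) = Add(3, 16800) = 16803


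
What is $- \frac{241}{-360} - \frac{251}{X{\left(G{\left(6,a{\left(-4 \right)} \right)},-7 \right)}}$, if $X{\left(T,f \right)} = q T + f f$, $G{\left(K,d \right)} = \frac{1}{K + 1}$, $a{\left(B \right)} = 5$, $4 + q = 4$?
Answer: $- \frac{78551}{17640} \approx -4.453$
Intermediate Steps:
$q = 0$ ($q = -4 + 4 = 0$)
$G{\left(K,d \right)} = \frac{1}{1 + K}$
$X{\left(T,f \right)} = f^{2}$ ($X{\left(T,f \right)} = 0 T + f f = 0 + f^{2} = f^{2}$)
$- \frac{241}{-360} - \frac{251}{X{\left(G{\left(6,a{\left(-4 \right)} \right)},-7 \right)}} = - \frac{241}{-360} - \frac{251}{\left(-7\right)^{2}} = \left(-241\right) \left(- \frac{1}{360}\right) - \frac{251}{49} = \frac{241}{360} - \frac{251}{49} = - \frac{78551}{17640}$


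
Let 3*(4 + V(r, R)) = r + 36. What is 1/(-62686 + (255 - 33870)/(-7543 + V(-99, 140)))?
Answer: -7568/474374033 ≈ -1.5954e-5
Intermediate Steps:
V(r, R) = 8 + r/3 (V(r, R) = -4 + (r + 36)/3 = -4 + (36 + r)/3 = -4 + (12 + r/3) = 8 + r/3)
1/(-62686 + (255 - 33870)/(-7543 + V(-99, 140))) = 1/(-62686 + (255 - 33870)/(-7543 + (8 + (⅓)*(-99)))) = 1/(-62686 - 33615/(-7543 + (8 - 33))) = 1/(-62686 - 33615/(-7543 - 25)) = 1/(-62686 - 33615/(-7568)) = 1/(-62686 - 33615*(-1/7568)) = 1/(-62686 + 33615/7568) = 1/(-474374033/7568) = -7568/474374033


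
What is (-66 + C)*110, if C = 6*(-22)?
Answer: -21780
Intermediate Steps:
C = -132
(-66 + C)*110 = (-66 - 132)*110 = -198*110 = -21780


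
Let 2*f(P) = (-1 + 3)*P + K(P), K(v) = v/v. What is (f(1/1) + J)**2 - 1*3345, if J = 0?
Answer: -13371/4 ≈ -3342.8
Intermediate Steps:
K(v) = 1
f(P) = 1/2 + P (f(P) = ((-1 + 3)*P + 1)/2 = (2*P + 1)/2 = (1 + 2*P)/2 = 1/2 + P)
(f(1/1) + J)**2 - 1*3345 = ((1/2 + 1/1) + 0)**2 - 1*3345 = ((1/2 + 1) + 0)**2 - 3345 = (3/2 + 0)**2 - 3345 = (3/2)**2 - 3345 = 9/4 - 3345 = -13371/4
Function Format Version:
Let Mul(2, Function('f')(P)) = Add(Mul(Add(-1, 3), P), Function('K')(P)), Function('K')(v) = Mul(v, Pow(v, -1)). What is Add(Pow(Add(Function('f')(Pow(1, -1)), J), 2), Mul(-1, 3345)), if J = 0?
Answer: Rational(-13371, 4) ≈ -3342.8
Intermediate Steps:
Function('K')(v) = 1
Function('f')(P) = Add(Rational(1, 2), P) (Function('f')(P) = Mul(Rational(1, 2), Add(Mul(Add(-1, 3), P), 1)) = Mul(Rational(1, 2), Add(Mul(2, P), 1)) = Mul(Rational(1, 2), Add(1, Mul(2, P))) = Add(Rational(1, 2), P))
Add(Pow(Add(Function('f')(Pow(1, -1)), J), 2), Mul(-1, 3345)) = Add(Pow(Add(Add(Rational(1, 2), Pow(1, -1)), 0), 2), Mul(-1, 3345)) = Add(Pow(Add(Add(Rational(1, 2), 1), 0), 2), -3345) = Add(Pow(Add(Rational(3, 2), 0), 2), -3345) = Add(Pow(Rational(3, 2), 2), -3345) = Add(Rational(9, 4), -3345) = Rational(-13371, 4)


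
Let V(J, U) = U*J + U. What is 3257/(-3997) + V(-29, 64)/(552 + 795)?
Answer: -11549803/5383959 ≈ -2.1452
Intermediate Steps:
V(J, U) = U + J*U (V(J, U) = J*U + U = U + J*U)
3257/(-3997) + V(-29, 64)/(552 + 795) = 3257/(-3997) + (64*(1 - 29))/(552 + 795) = 3257*(-1/3997) + (64*(-28))/1347 = -3257/3997 - 1792*1/1347 = -3257/3997 - 1792/1347 = -11549803/5383959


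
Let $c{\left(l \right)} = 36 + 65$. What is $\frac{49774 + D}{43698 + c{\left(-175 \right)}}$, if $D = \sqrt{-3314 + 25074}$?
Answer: $\frac{49774}{43799} + \frac{16 \sqrt{85}}{43799} \approx 1.1398$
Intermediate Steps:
$c{\left(l \right)} = 101$
$D = 16 \sqrt{85}$ ($D = \sqrt{21760} = 16 \sqrt{85} \approx 147.51$)
$\frac{49774 + D}{43698 + c{\left(-175 \right)}} = \frac{49774 + 16 \sqrt{85}}{43698 + 101} = \frac{49774 + 16 \sqrt{85}}{43799} = \left(49774 + 16 \sqrt{85}\right) \frac{1}{43799} = \frac{49774}{43799} + \frac{16 \sqrt{85}}{43799}$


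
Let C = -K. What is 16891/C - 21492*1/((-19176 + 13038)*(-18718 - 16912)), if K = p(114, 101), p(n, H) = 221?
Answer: -102611521202/1342556215 ≈ -76.430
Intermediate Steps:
K = 221
C = -221 (C = -1*221 = -221)
16891/C - 21492*1/((-19176 + 13038)*(-18718 - 16912)) = 16891/(-221) - 21492*1/((-19176 + 13038)*(-18718 - 16912)) = 16891*(-1/221) - 21492/((-6138*(-35630))) = -16891/221 - 21492/218696940 = -16891/221 - 21492*1/218696940 = -16891/221 - 597/6074915 = -102611521202/1342556215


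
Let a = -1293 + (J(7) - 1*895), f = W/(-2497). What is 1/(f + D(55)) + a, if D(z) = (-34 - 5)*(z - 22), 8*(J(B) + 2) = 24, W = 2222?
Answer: -639371864/292351 ≈ -2187.0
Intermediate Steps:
J(B) = 1 (J(B) = -2 + (1/8)*24 = -2 + 3 = 1)
f = -202/227 (f = 2222/(-2497) = 2222*(-1/2497) = -202/227 ≈ -0.88987)
D(z) = 858 - 39*z (D(z) = -39*(-22 + z) = 858 - 39*z)
a = -2187 (a = -1293 + (1 - 1*895) = -1293 + (1 - 895) = -1293 - 894 = -2187)
1/(f + D(55)) + a = 1/(-202/227 + (858 - 39*55)) - 2187 = 1/(-202/227 + (858 - 2145)) - 2187 = 1/(-202/227 - 1287) - 2187 = 1/(-292351/227) - 2187 = -227/292351 - 2187 = -639371864/292351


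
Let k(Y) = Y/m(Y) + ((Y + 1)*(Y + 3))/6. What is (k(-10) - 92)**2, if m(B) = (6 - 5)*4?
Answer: 7056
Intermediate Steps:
m(B) = 4 (m(B) = 1*4 = 4)
k(Y) = Y/4 + (1 + Y)*(3 + Y)/6 (k(Y) = Y/4 + ((Y + 1)*(Y + 3))/6 = Y*(1/4) + ((1 + Y)*(3 + Y))*(1/6) = Y/4 + (1 + Y)*(3 + Y)/6)
(k(-10) - 92)**2 = ((1/2 + (1/6)*(-10)**2 + (11/12)*(-10)) - 92)**2 = ((1/2 + (1/6)*100 - 55/6) - 92)**2 = ((1/2 + 50/3 - 55/6) - 92)**2 = (8 - 92)**2 = (-84)**2 = 7056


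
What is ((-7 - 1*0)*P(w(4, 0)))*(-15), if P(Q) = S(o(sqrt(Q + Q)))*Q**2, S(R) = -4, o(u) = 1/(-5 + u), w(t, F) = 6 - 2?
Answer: -6720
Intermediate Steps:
w(t, F) = 4
P(Q) = -4*Q**2
((-7 - 1*0)*P(w(4, 0)))*(-15) = ((-7 - 1*0)*(-4*4**2))*(-15) = ((-7 + 0)*(-4*16))*(-15) = -7*(-64)*(-15) = 448*(-15) = -6720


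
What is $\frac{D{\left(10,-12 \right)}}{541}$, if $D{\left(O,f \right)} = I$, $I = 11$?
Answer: $\frac{11}{541} \approx 0.020333$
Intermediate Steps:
$D{\left(O,f \right)} = 11$
$\frac{D{\left(10,-12 \right)}}{541} = \frac{11}{541}$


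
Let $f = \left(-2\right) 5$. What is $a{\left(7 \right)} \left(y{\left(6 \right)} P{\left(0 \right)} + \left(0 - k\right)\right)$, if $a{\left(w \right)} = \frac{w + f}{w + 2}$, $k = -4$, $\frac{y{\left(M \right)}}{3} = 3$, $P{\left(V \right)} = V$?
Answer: $- \frac{4}{3} \approx -1.3333$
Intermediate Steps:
$f = -10$
$y{\left(M \right)} = 9$ ($y{\left(M \right)} = 3 \cdot 3 = 9$)
$a{\left(w \right)} = \frac{-10 + w}{2 + w}$ ($a{\left(w \right)} = \frac{w - 10}{w + 2} = \frac{-10 + w}{2 + w}$)
$a{\left(7 \right)} \left(y{\left(6 \right)} P{\left(0 \right)} + \left(0 - k\right)\right) = \frac{-10 + 7}{2 + 7} \left(9 \cdot 0 + \left(0 - -4\right)\right) = \frac{1}{9} \left(-3\right) \left(0 + \left(0 + 4\right)\right) = \frac{1}{9} \left(-3\right) \left(0 + 4\right) = \left(- \frac{1}{3}\right) 4 = - \frac{4}{3}$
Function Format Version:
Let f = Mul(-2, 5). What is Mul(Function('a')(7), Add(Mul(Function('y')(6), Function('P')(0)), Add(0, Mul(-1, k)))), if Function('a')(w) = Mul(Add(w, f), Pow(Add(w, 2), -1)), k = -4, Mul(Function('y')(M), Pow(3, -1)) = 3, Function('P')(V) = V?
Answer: Rational(-4, 3) ≈ -1.3333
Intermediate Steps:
f = -10
Function('y')(M) = 9 (Function('y')(M) = Mul(3, 3) = 9)
Function('a')(w) = Mul(Pow(Add(2, w), -1), Add(-10, w)) (Function('a')(w) = Mul(Add(w, -10), Pow(Add(w, 2), -1)) = Mul(Add(-10, w), Pow(Add(2, w), -1)) = Mul(Pow(Add(2, w), -1), Add(-10, w)))
Mul(Function('a')(7), Add(Mul(Function('y')(6), Function('P')(0)), Add(0, Mul(-1, k)))) = Mul(Mul(Pow(Add(2, 7), -1), Add(-10, 7)), Add(Mul(9, 0), Add(0, Mul(-1, -4)))) = Mul(Mul(Pow(9, -1), -3), Add(0, Add(0, 4))) = Mul(Mul(Rational(1, 9), -3), Add(0, 4)) = Mul(Rational(-1, 3), 4) = Rational(-4, 3)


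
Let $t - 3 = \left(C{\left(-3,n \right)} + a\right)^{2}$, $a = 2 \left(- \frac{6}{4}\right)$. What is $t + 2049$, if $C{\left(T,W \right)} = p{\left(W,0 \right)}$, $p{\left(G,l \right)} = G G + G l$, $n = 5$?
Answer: $2536$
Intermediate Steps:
$p{\left(G,l \right)} = G^{2} + G l$
$C{\left(T,W \right)} = W^{2}$ ($C{\left(T,W \right)} = W \left(W + 0\right) = W W = W^{2}$)
$a = -3$ ($a = 2 \left(\left(-6\right) \frac{1}{4}\right) = 2 \left(- \frac{3}{2}\right) = -3$)
$t = 487$ ($t = 3 + \left(5^{2} - 3\right)^{2} = 3 + \left(25 - 3\right)^{2} = 3 + 22^{2} = 3 + 484 = 487$)
$t + 2049 = 487 + 2049 = 2536$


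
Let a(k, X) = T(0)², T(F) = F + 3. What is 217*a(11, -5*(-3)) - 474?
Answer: 1479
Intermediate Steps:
T(F) = 3 + F
a(k, X) = 9 (a(k, X) = (3 + 0)² = 3² = 9)
217*a(11, -5*(-3)) - 474 = 217*9 - 474 = 1953 - 474 = 1479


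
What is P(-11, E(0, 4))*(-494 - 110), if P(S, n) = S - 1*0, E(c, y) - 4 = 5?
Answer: 6644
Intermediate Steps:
E(c, y) = 9 (E(c, y) = 4 + 5 = 9)
P(S, n) = S (P(S, n) = S + 0 = S)
P(-11, E(0, 4))*(-494 - 110) = -11*(-494 - 110) = -11*(-604) = 6644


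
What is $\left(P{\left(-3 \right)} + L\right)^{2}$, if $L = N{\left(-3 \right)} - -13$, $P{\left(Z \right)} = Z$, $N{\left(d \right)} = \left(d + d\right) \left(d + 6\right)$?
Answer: $64$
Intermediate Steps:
$N{\left(d \right)} = 2 d \left(6 + d\right)$
$L = -5$ ($L = 2 \left(-3\right) \left(6 - 3\right) - -13 = 2 \left(-3\right) 3 + 13 = -18 + 13 = -5$)
$\left(P{\left(-3 \right)} + L\right)^{2} = \left(-3 - 5\right)^{2} = \left(-8\right)^{2} = 64$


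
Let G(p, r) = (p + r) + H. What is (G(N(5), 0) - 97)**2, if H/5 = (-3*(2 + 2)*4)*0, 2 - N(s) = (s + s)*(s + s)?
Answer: 38025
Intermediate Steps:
N(s) = 2 - 4*s**2 (N(s) = 2 - (s + s)*(s + s) = 2 - 2*s*2*s = 2 - 4*s**2)
H = 0 (H = 5*((-3*(2 + 2)*4)*0) = 5*((-3*4*4)*0) = 5*(-12*4*0) = 5*(-48*0) = 5*0 = 0)
G(p, r) = p + r (G(p, r) = (p + r) + 0 = p + r)
(G(N(5), 0) - 97)**2 = (((2 - 4*5**2) + 0) - 97)**2 = (((2 - 4*25) + 0) - 97)**2 = (((2 - 100) + 0) - 97)**2 = ((-98 + 0) - 97)**2 = (-98 - 97)**2 = (-195)**2 = 38025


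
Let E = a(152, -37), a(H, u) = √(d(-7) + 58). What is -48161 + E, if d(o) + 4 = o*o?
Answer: -48161 + √103 ≈ -48151.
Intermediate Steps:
d(o) = -4 + o² (d(o) = -4 + o*o = -4 + o²)
a(H, u) = √103 (a(H, u) = √((-4 + (-7)²) + 58) = √((-4 + 49) + 58) = √(45 + 58) = √103)
E = √103 ≈ 10.149
-48161 + E = -48161 + √103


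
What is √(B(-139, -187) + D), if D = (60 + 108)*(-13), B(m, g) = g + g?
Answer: I*√2558 ≈ 50.577*I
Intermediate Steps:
B(m, g) = 2*g
D = -2184 (D = 168*(-13) = -2184)
√(B(-139, -187) + D) = √(2*(-187) - 2184) = √(-374 - 2184) = √(-2558) = I*√2558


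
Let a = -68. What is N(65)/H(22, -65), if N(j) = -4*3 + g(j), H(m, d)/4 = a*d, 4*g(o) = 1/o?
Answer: -3119/4596800 ≈ -0.00067852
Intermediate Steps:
g(o) = 1/(4*o)
H(m, d) = -272*d (H(m, d) = 4*(-68*d) = -272*d)
N(j) = -12 + 1/(4*j) (N(j) = -4*3 + 1/(4*j) = -12 + 1/(4*j))
N(65)/H(22, -65) = (-12 + (¼)/65)/((-272*(-65))) = (-12 + (¼)*(1/65))/17680 = (-12 + 1/260)*(1/17680) = -3119/260*1/17680 = -3119/4596800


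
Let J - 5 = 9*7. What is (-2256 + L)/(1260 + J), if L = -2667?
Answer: -4923/1328 ≈ -3.7071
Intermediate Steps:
J = 68 (J = 5 + 9*7 = 5 + 63 = 68)
(-2256 + L)/(1260 + J) = (-2256 - 2667)/(1260 + 68) = -4923/1328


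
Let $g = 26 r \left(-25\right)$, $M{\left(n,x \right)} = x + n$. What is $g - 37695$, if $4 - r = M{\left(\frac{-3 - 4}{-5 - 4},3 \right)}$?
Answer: $- \frac{340555}{9} \approx -37839.0$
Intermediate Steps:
$M{\left(n,x \right)} = n + x$
$r = \frac{2}{9}$ ($r = 4 - \left(\frac{-3 - 4}{-5 - 4} + 3\right) = 4 - \left(- \frac{7}{-9} + 3\right) = 4 - \left(\left(-7\right) \left(- \frac{1}{9}\right) + 3\right) = 4 - \left(\frac{7}{9} + 3\right) = 4 - \frac{34}{9} = \frac{2}{9} \approx 0.22222$)
$g = - \frac{1300}{9}$ ($g = 26 \cdot \frac{2}{9} \left(-25\right) = \frac{52}{9} \left(-25\right) = - \frac{1300}{9} \approx -144.44$)
$g - 37695 = - \frac{1300}{9} - 37695 = - \frac{340555}{9}$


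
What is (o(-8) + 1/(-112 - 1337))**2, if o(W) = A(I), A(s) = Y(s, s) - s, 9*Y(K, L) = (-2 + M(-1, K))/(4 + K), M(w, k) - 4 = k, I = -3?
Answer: 216225/25921 ≈ 8.3417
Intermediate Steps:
M(w, k) = 4 + k
Y(K, L) = (2 + K)/(9*(4 + K)) (Y(K, L) = ((-2 + (4 + K))/(4 + K))/9 = ((2 + K)/(4 + K))/9 = (2 + K)/(9*(4 + K)))
A(s) = -s + (2 + s)/(9*(4 + s)) (A(s) = (2 + s)/(9*(4 + s)) - s = -s + (2 + s)/(9*(4 + s)))
o(W) = 26/9 (o(W) = (2 - 3 - 9*(-3)*(4 - 3))/(9*(4 - 3)) = (1/9)*(2 - 3 - 9*(-3)*1)/1 = (1/9)*1*(2 - 3 + 27) = (1/9)*1*26 = 26/9)
(o(-8) + 1/(-112 - 1337))**2 = (26/9 + 1/(-112 - 1337))**2 = (26/9 + 1/(-1449))**2 = (26/9 - 1/1449)**2 = (465/161)**2 = 216225/25921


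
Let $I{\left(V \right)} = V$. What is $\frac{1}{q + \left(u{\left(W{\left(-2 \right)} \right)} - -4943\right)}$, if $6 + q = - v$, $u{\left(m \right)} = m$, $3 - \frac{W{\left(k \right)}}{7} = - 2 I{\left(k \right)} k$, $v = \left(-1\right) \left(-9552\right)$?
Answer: $- \frac{1}{4538} \approx -0.00022036$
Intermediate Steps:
$v = 9552$
$W{\left(k \right)} = 21 + 14 k^{2}$ ($W{\left(k \right)} = 21 - 7 - 2 k k = 21 - 7 \left(- 2 k^{2}\right) = 21 + 14 k^{2}$)
$q = -9558$ ($q = -6 - 9552 = -9558$)
$\frac{1}{q + \left(u{\left(W{\left(-2 \right)} \right)} - -4943\right)} = \frac{1}{-9558 + \left(\left(21 + 14 \left(-2\right)^{2}\right) - -4943\right)} = \frac{1}{-9558 + \left(\left(21 + 14 \cdot 4\right) + 4943\right)} = \frac{1}{-9558 + \left(\left(21 + 56\right) + 4943\right)} = \frac{1}{-9558 + \left(77 + 4943\right)} = \frac{1}{-9558 + 5020} = \frac{1}{-4538} = - \frac{1}{4538}$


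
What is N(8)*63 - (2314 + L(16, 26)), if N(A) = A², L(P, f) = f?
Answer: 1692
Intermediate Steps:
N(8)*63 - (2314 + L(16, 26)) = 8²*63 - (2314 + 26) = 64*63 - 1*2340 = 4032 - 2340 = 1692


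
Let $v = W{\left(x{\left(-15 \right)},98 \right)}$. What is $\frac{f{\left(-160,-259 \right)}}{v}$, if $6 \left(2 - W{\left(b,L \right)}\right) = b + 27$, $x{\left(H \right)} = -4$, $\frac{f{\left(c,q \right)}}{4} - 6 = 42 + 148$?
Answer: $- \frac{4704}{11} \approx -427.64$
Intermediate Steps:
$f{\left(c,q \right)} = 784$ ($f{\left(c,q \right)} = 24 + 4 \left(42 + 148\right) = 24 + 4 \cdot 190 = 24 + 760 = 784$)
$W{\left(b,L \right)} = - \frac{5}{2} - \frac{b}{6}$ ($W{\left(b,L \right)} = 2 - \frac{b + 27}{6} = 2 - \frac{27 + b}{6} = 2 - \left(\frac{9}{2} + \frac{b}{6}\right) = - \frac{5}{2} - \frac{b}{6}$)
$v = - \frac{11}{6}$ ($v = - \frac{5}{2} - - \frac{2}{3} = - \frac{5}{2} + \frac{2}{3} = - \frac{11}{6} \approx -1.8333$)
$\frac{f{\left(-160,-259 \right)}}{v} = \frac{784}{- \frac{11}{6}} = 784 \left(- \frac{6}{11}\right) = - \frac{4704}{11}$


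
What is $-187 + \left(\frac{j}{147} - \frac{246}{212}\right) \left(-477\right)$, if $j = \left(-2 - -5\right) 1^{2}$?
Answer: $\frac{34963}{98} \approx 356.77$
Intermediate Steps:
$j = 3$ ($j = \left(-2 + 5\right) 1 = 3 \cdot 1 = 3$)
$-187 + \left(\frac{j}{147} - \frac{246}{212}\right) \left(-477\right) = -187 + \left(\frac{3}{147} - \frac{246}{212}\right) \left(-477\right) = -187 + \left(3 \cdot \frac{1}{147} - \frac{123}{106}\right) \left(-477\right) = -187 + \left(\frac{1}{49} - \frac{123}{106}\right) \left(-477\right) = -187 - - \frac{53289}{98} = -187 + \frac{53289}{98} = \frac{34963}{98}$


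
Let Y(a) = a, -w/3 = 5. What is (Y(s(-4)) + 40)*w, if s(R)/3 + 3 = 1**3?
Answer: -510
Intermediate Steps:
w = -15 (w = -3*5 = -15)
s(R) = -6 (s(R) = -9 + 3*1**3 = -9 + 3*1 = -9 + 3 = -6)
(Y(s(-4)) + 40)*w = (-6 + 40)*(-15) = 34*(-15) = -510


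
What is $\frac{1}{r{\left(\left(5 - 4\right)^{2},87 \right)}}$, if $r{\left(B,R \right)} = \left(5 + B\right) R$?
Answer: $\frac{1}{522} \approx 0.0019157$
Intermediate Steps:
$r{\left(B,R \right)} = R \left(5 + B\right)$
$\frac{1}{r{\left(\left(5 - 4\right)^{2},87 \right)}} = \frac{1}{87 \left(5 + \left(5 - 4\right)^{2}\right)} = \frac{1}{87 \left(5 + 1^{2}\right)} = \frac{1}{87 \left(5 + 1\right)} = \frac{1}{87 \cdot 6} = \frac{1}{522}$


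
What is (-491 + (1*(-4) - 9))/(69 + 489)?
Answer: -28/31 ≈ -0.90323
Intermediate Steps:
(-491 + (1*(-4) - 9))/(69 + 489) = (-491 + (-4 - 9))/558 = (-491 - 13)*(1/558) = -504*1/558 = -28/31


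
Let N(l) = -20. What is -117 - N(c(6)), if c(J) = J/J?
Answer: -97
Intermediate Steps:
c(J) = 1
-117 - N(c(6)) = -117 - 1*(-20) = -117 + 20 = -97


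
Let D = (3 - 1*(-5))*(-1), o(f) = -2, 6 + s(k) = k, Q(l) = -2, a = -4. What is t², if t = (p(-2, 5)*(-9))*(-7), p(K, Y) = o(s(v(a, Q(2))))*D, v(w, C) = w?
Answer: 1016064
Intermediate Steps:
s(k) = -6 + k
D = -8 (D = (3 + 5)*(-1) = 8*(-1) = -8)
p(K, Y) = 16 (p(K, Y) = -2*(-8) = 16)
t = 1008 (t = (16*(-9))*(-7) = -144*(-7) = 1008)
t² = 1008² = 1016064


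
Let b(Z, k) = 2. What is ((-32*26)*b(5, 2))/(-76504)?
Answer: 208/9563 ≈ 0.021751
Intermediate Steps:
((-32*26)*b(5, 2))/(-76504) = (-32*26*2)/(-76504) = -832*2*(-1/76504) = -1664*(-1/76504) = 208/9563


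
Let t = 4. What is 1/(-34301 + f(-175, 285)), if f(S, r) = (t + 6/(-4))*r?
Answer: -2/67177 ≈ -2.9772e-5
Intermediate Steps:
f(S, r) = 5*r/2 (f(S, r) = (4 + 6/(-4))*r = (4 + 6*(-¼))*r = (4 - 3/2)*r = 5*r/2)
1/(-34301 + f(-175, 285)) = 1/(-34301 + (5/2)*285) = 1/(-34301 + 1425/2) = 1/(-67177/2) = -2/67177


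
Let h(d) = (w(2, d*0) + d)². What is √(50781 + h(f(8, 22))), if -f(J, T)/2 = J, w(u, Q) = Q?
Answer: √51037 ≈ 225.91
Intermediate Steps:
f(J, T) = -2*J
h(d) = d² (h(d) = (d*0 + d)² = (0 + d)² = d²)
√(50781 + h(f(8, 22))) = √(50781 + (-2*8)²) = √(50781 + (-16)²) = √(50781 + 256) = √51037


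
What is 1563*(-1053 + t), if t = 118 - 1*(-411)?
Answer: -819012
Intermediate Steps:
t = 529 (t = 118 + 411 = 529)
1563*(-1053 + t) = 1563*(-1053 + 529) = 1563*(-524) = -819012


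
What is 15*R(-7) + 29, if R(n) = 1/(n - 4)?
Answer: 304/11 ≈ 27.636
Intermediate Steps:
R(n) = 1/(-4 + n)
15*R(-7) + 29 = 15/(-4 - 7) + 29 = 15/(-11) + 29 = 15*(-1/11) + 29 = -15/11 + 29 = 304/11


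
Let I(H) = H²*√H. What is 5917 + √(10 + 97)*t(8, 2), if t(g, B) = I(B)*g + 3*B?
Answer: 5917 + 6*√107 + 32*√214 ≈ 6447.2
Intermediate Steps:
I(H) = H^(5/2)
t(g, B) = 3*B + g*B^(5/2) (t(g, B) = B^(5/2)*g + 3*B = g*B^(5/2) + 3*B = 3*B + g*B^(5/2))
5917 + √(10 + 97)*t(8, 2) = 5917 + √(10 + 97)*(3*2 + 8*2^(5/2)) = 5917 + √107*(6 + 8*(4*√2)) = 5917 + √107*(6 + 32*√2)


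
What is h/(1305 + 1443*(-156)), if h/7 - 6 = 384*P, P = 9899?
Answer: -985502/8289 ≈ -118.89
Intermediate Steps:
h = 26608554 (h = 42 + 7*(384*9899) = 42 + 7*3801216 = 42 + 26608512 = 26608554)
h/(1305 + 1443*(-156)) = 26608554/(1305 + 1443*(-156)) = 26608554/(1305 - 225108) = 26608554/(-223803) = 26608554*(-1/223803) = -985502/8289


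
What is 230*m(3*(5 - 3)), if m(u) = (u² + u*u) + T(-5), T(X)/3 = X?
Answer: 13110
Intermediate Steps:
T(X) = 3*X
m(u) = -15 + 2*u² (m(u) = (u² + u*u) + 3*(-5) = (u² + u²) - 15 = 2*u² - 15 = -15 + 2*u²)
230*m(3*(5 - 3)) = 230*(-15 + 2*(3*(5 - 3))²) = 230*(-15 + 2*(3*2)²) = 230*(-15 + 2*6²) = 230*(-15 + 2*36) = 230*(-15 + 72) = 230*57 = 13110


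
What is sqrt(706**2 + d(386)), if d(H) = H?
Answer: sqrt(498822) ≈ 706.27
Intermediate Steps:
sqrt(706**2 + d(386)) = sqrt(706**2 + 386) = sqrt(498436 + 386) = sqrt(498822)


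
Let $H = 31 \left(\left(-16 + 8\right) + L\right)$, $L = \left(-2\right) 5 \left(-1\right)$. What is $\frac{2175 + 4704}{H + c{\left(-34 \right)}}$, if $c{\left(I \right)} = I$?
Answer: $\frac{6879}{28} \approx 245.68$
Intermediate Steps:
$L = 10$ ($L = \left(-10\right) \left(-1\right) = 10$)
$H = 62$ ($H = 31 \left(\left(-16 + 8\right) + 10\right) = 31 \left(-8 + 10\right) = 31 \cdot 2 = 62$)
$\frac{2175 + 4704}{H + c{\left(-34 \right)}} = \frac{2175 + 4704}{62 - 34} = \frac{6879}{28}$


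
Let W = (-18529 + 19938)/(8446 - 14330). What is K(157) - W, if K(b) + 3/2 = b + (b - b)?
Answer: 916371/5884 ≈ 155.74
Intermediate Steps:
K(b) = -3/2 + b (K(b) = -3/2 + (b + (b - b)) = -3/2 + (b + 0) = -3/2 + b)
W = -1409/5884 (W = 1409/(-5884) = 1409*(-1/5884) = -1409/5884 ≈ -0.23946)
K(157) - W = (-3/2 + 157) - 1*(-1409/5884) = 311/2 + 1409/5884 = 916371/5884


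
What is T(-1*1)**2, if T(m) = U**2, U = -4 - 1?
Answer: 625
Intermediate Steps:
U = -5
T(m) = 25 (T(m) = (-5)**2 = 25)
T(-1*1)**2 = 25**2 = 625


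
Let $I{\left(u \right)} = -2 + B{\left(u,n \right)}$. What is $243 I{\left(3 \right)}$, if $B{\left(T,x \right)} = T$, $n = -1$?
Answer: $243$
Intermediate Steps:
$I{\left(u \right)} = -2 + u$
$243 I{\left(3 \right)} = 243 \left(-2 + 3\right) = 243 \cdot 1 = 243$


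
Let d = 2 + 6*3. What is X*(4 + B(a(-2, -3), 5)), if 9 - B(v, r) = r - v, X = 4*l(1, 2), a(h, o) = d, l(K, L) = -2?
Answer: -224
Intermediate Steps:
d = 20 (d = 2 + 18 = 20)
a(h, o) = 20
X = -8 (X = 4*(-2) = -8)
B(v, r) = 9 + v - r (B(v, r) = 9 - (r - v) = 9 + (v - r) = 9 + v - r)
X*(4 + B(a(-2, -3), 5)) = -8*(4 + (9 + 20 - 1*5)) = -8*(4 + (9 + 20 - 5)) = -8*(4 + 24) = -8*28 = -224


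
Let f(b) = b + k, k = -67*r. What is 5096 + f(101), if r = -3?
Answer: 5398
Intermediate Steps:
k = 201 (k = -67*(-3) = 201)
f(b) = 201 + b (f(b) = b + 201 = 201 + b)
5096 + f(101) = 5096 + (201 + 101) = 5096 + 302 = 5398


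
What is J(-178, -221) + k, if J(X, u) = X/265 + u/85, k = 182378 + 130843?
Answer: 83002698/265 ≈ 3.1322e+5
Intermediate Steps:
k = 313221
J(X, u) = u/85 + X/265 (J(X, u) = X*(1/265) + u*(1/85) = X/265 + u/85 = u/85 + X/265)
J(-178, -221) + k = ((1/85)*(-221) + (1/265)*(-178)) + 313221 = (-13/5 - 178/265) + 313221 = -867/265 + 313221 = 83002698/265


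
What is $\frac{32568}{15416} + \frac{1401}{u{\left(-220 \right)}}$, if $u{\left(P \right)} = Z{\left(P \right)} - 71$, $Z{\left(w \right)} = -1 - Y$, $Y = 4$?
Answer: $- \frac{2390331}{146452} \approx -16.322$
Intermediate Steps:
$Z{\left(w \right)} = -5$ ($Z{\left(w \right)} = -1 - 4 = -5$)
$u{\left(P \right)} = -76$ ($u{\left(P \right)} = -5 - 71 = -76$)
$\frac{32568}{15416} + \frac{1401}{u{\left(-220 \right)}} = \frac{32568}{15416} + \frac{1401}{-76} = 32568 \cdot \frac{1}{15416} + 1401 \left(- \frac{1}{76}\right) = \frac{4071}{1927} - \frac{1401}{76} = - \frac{2390331}{146452}$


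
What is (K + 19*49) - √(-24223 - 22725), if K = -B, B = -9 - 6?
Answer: 946 - 22*I*√97 ≈ 946.0 - 216.67*I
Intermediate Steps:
B = -15
K = 15 (K = -1*(-15) = 15)
(K + 19*49) - √(-24223 - 22725) = (15 + 19*49) - √(-24223 - 22725) = (15 + 931) - √(-46948) = 946 - 22*I*√97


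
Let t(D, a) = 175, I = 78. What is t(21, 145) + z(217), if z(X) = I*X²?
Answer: 3673117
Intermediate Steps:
z(X) = 78*X²
t(21, 145) + z(217) = 175 + 78*217² = 175 + 78*47089 = 175 + 3672942 = 3673117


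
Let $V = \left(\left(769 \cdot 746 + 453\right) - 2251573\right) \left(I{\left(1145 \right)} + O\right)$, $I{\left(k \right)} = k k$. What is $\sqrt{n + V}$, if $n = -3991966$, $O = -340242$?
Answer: $6 i \sqrt{45234445894} \approx 1.2761 \cdot 10^{6} i$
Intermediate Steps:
$I{\left(k \right)} = k^{2}$
$V = -1628436060218$ ($V = \left(\left(769 \cdot 746 + 453\right) - 2251573\right) \left(1145^{2} - 340242\right) = \left(\left(573674 + 453\right) - 2251573\right) \left(1311025 - 340242\right) = \left(574127 - 2251573\right) 970783 = \left(-1677446\right) 970783 = -1628436060218$)
$\sqrt{n + V} = \sqrt{-3991966 - 1628436060218} = \sqrt{-1628440052184} = 6 i \sqrt{45234445894}$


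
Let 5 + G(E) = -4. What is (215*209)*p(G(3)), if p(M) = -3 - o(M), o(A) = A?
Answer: 269610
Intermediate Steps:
G(E) = -9 (G(E) = -5 - 4 = -9)
p(M) = -3 - M
(215*209)*p(G(3)) = (215*209)*(-3 - 1*(-9)) = 44935*(-3 + 9) = 44935*6 = 269610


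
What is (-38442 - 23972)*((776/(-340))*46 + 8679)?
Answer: -45486761474/85 ≈ -5.3514e+8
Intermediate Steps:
(-38442 - 23972)*((776/(-340))*46 + 8679) = -62414*((776*(-1/340))*46 + 8679) = -62414*(-194/85*46 + 8679) = -62414*(-8924/85 + 8679) = -62414*728791/85 = -45486761474/85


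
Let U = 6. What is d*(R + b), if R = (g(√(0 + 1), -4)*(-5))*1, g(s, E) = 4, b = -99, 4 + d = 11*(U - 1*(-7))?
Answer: -16541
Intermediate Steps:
d = 139 (d = -4 + 11*(6 - 1*(-7)) = -4 + 11*(6 + 7) = -4 + 11*13 = -4 + 143 = 139)
R = -20 (R = (4*(-5))*1 = -20*1 = -20)
d*(R + b) = 139*(-20 - 99) = 139*(-119) = -16541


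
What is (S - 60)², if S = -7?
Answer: 4489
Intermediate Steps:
(S - 60)² = (-7 - 60)² = (-67)² = 4489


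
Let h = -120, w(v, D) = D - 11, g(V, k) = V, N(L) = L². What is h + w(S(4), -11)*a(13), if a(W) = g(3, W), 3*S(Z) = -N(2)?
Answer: -186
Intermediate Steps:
S(Z) = -4/3 (S(Z) = (-1*2²)/3 = (-1*4)/3 = (⅓)*(-4) = -4/3)
w(v, D) = -11 + D
a(W) = 3
h + w(S(4), -11)*a(13) = -120 + (-11 - 11)*3 = -120 - 22*3 = -120 - 66 = -186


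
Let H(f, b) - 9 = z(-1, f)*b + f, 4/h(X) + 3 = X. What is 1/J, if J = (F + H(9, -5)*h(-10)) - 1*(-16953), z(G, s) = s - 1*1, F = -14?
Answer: 13/220295 ≈ 5.9012e-5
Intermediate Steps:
h(X) = 4/(-3 + X)
z(G, s) = -1 + s (z(G, s) = s - 1 = -1 + s)
H(f, b) = 9 + f + b*(-1 + f) (H(f, b) = 9 + ((-1 + f)*b + f) = 9 + (b*(-1 + f) + f) = 9 + (f + b*(-1 + f)) = 9 + f + b*(-1 + f))
J = 220295/13 (J = (-14 + (9 + 9 - 5*(-1 + 9))*(4/(-3 - 10))) - 1*(-16953) = (-14 + (9 + 9 - 5*8)*(4/(-13))) + 16953 = (-14 + (9 + 9 - 40)*(4*(-1/13))) + 16953 = (-14 - 22*(-4/13)) + 16953 = (-14 + 88/13) + 16953 = -94/13 + 16953 = 220295/13 ≈ 16946.)
1/J = 1/(220295/13) = 13/220295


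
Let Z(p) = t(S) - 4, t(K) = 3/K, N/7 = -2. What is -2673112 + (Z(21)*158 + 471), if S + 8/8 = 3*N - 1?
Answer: -58812243/22 ≈ -2.6733e+6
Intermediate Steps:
N = -14 (N = 7*(-2) = -14)
S = -44 (S = -1 + (3*(-14) - 1) = -1 + (-42 - 1) = -1 - 43 = -44)
Z(p) = -179/44 (Z(p) = 3/(-44) - 4 = 3*(-1/44) - 4 = -3/44 - 4 = -179/44)
-2673112 + (Z(21)*158 + 471) = -2673112 + (-179/44*158 + 471) = -2673112 + (-14141/22 + 471) = -2673112 - 3779/22 = -58812243/22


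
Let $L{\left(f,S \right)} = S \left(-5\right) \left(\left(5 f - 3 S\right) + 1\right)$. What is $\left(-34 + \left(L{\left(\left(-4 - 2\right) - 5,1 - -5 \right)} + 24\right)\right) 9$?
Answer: $19350$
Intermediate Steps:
$L{\left(f,S \right)} = - 5 S \left(1 - 3 S + 5 f\right)$ ($L{\left(f,S \right)} = - 5 S \left(\left(- 3 S + 5 f\right) + 1\right) = - 5 S \left(1 - 3 S + 5 f\right)$)
$\left(-34 + \left(L{\left(\left(-4 - 2\right) - 5,1 - -5 \right)} + 24\right)\right) 9 = \left(-34 + \left(5 \left(1 - -5\right) \left(-1 - 5 \left(\left(-4 - 2\right) - 5\right) + 3 \left(1 - -5\right)\right) + 24\right)\right) 9 = \left(-34 + \left(5 \left(1 + 5\right) \left(-1 - 5 \left(-6 - 5\right) + 3 \left(1 + 5\right)\right) + 24\right)\right) 9 = \left(-34 + \left(5 \cdot 6 \left(-1 - -55 + 3 \cdot 6\right) + 24\right)\right) 9 = \left(-34 + \left(5 \cdot 6 \left(-1 + 55 + 18\right) + 24\right)\right) 9 = \left(-34 + \left(5 \cdot 6 \cdot 72 + 24\right)\right) 9 = \left(-34 + \left(2160 + 24\right)\right) 9 = \left(-34 + 2184\right) 9 = 2150 \cdot 9 = 19350$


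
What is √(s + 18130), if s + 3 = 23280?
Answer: √41407 ≈ 203.49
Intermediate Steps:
s = 23277 (s = -3 + 23280 = 23277)
√(s + 18130) = √(23277 + 18130) = √41407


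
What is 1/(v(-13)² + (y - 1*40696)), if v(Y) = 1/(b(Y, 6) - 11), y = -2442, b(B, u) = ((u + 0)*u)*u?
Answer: -42025/1812874449 ≈ -2.3181e-5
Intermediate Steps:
b(B, u) = u³ (b(B, u) = (u*u)*u = u²*u = u³)
v(Y) = 1/205 (v(Y) = 1/(6³ - 11) = 1/(216 - 11) = 1/205)
1/(v(-13)² + (y - 1*40696)) = 1/((1/205)² + (-2442 - 1*40696)) = 1/(1/42025 + (-2442 - 40696)) = 1/(1/42025 - 43138) = 1/(-1812874449/42025) = -42025/1812874449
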